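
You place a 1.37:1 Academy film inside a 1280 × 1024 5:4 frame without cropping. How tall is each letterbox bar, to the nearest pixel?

45 px

1.37:1 Academy is wider than 5:4, so it spans the full width.
That makes the image 934.31 px tall (1280 / 1.370).
Black = 1024 − 934.31 = 89.69 px, or 44.85 per bar.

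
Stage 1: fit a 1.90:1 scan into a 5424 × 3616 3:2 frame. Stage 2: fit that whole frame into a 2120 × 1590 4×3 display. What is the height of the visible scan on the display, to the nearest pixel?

Inside the 5424×3616 canvas the scan is width-limited at 5424.00 × 2854.74.
3:2 in 2120×1590: fills the width, so the intermediate becomes 2120.00 × 1413.33 — a scale of ×0.3909.
Applying the same ×0.3909: 2854.74 → 1115.79.

1116 px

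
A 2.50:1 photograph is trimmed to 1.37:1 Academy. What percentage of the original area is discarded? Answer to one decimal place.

45.2%

The height stays; only width is cut (since 1.37:1 Academy is narrower than 2.50:1).
Fraction kept = (1.370)/(2.500) ≈ 54.80%, so 45.20% is lost.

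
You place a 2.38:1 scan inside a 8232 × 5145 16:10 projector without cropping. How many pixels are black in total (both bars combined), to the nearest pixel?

13880605 pixels

2.38:1 (2.380) > 16:10 (1.600), so the scan fills the width.
Content height = 8232 / 2.380 ≈ 3458.8235 px.
Leftover height: 5145 − 3458.8235 = 1686.1765 px.
That's 1686.1765 × 8232 ≈ 13880605 black pixels.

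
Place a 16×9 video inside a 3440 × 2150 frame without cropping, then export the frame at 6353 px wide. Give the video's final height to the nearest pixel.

3574 px

In the 3440×2150 frame the video fills the width: height = 3440 × 9/16 ≈ 1935.00 px.
Scaling 3440 → 6353 is ×1.8468, so the height becomes 1935.00 × 1.8468 ≈ 3573.56 px.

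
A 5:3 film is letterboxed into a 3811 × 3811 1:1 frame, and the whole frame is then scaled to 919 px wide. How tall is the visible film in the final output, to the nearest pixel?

At 3811×3811 the film is width-limited, so height = 3811 × 3/5 ≈ 2286.60 px.
Resizing to 919 px wide multiplies everything by 0.2411: 2286.60 → 551.40 px.

551 px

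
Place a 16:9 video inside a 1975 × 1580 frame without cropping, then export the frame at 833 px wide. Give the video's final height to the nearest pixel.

469 px

Fitted into 1975×1580, the video spans the width; its height is 1975 × 9/16 ≈ 1110.94 px.
Resizing to 833 px wide multiplies everything by 0.4218: 1110.94 → 468.56 px.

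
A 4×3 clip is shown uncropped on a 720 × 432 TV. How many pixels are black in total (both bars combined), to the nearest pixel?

62208 pixels

4×3 (1.333) < 5:3 (1.667), so the clip fills the height.
The clip is 432 × 4/3 ≈ 576.0000 px wide.
Black = 720 − 576.0000 = 144.0000 px.
That's 144.0000 × 432 ≈ 62208 black pixels.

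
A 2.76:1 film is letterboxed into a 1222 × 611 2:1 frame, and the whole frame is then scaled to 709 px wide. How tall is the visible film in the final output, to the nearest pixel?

In the 1222×611 frame the film fills the width: height = 1222 / 2.760 ≈ 442.75 px.
Resizing to 709 px wide multiplies everything by 0.5802: 442.75 → 256.88 px.

257 px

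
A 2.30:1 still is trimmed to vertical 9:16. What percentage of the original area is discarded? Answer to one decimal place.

75.5%

Going from 2.30:1 to vertical 9:16 means cutting width while keeping height.
Fraction kept = (0.562)/(2.300) ≈ 24.46%, so 75.54% is lost.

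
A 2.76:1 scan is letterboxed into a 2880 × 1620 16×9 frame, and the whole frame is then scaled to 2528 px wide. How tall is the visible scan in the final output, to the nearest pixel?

916 px

In the 2880×1620 frame the scan fills the width: height = 2880 / 2.760 ≈ 1043.48 px.
Resizing to 2528 px wide multiplies everything by 0.8778: 1043.48 → 915.94 px.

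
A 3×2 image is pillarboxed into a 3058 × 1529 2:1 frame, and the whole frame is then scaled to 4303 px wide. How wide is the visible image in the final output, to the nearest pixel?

At 3058×1529 the image is height-limited, so width = 1529 × 3/2 ≈ 2293.50 px.
The frame scales by 4303/3058 = 1.4071; 2293.50 × 1.4071 ≈ 3227.25 px.

3227 px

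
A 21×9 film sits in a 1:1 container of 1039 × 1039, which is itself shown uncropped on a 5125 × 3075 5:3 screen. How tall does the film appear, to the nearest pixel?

Inside the 1039×1039 canvas the film is width-limited at 1039.00 × 445.29.
The 1:1 canvas is height-limited in 5125×3075, giving 3075.00 × 3075.00; scale factor 2.9596.
The film scales with it: height 445.29 × 2.9596 ≈ 1317.86.

1318 px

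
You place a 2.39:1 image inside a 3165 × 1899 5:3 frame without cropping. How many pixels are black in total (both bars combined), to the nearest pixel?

2.39:1 is wider than 5:3, so it spans the full width.
Content height = 3165 / 2.390 ≈ 1324.2678 px.
1899 − 1324.2678 = 574.7322 px of bars.
Across the 3165-px span: 574.7322 × 3165 ≈ 1819027 px.

1819027 pixels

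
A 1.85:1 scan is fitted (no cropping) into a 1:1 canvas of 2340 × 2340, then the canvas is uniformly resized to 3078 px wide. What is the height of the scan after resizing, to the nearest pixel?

1664 px

In the 2340×2340 frame the scan fills the width: height = 2340 / 1.850 ≈ 1264.86 px.
The frame scales by 3078/2340 = 1.3154; 1264.86 × 1.3154 ≈ 1663.78 px.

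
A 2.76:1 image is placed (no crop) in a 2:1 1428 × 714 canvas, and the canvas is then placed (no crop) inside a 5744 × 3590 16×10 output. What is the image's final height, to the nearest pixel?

2081 px

First fit — 2.76:1 into 1428×714 spans the width: 1428.00 × 517.39.
The 2:1 canvas is width-limited in 5744×3590, giving 5744.00 × 2872.00; scale factor 4.0224.
The image scales with it: height 517.39 × 4.0224 ≈ 2081.16.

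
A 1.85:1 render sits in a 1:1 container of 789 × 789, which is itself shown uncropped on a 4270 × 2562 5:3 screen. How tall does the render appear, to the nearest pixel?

1385 px

1.85:1 in 789×789: fills the width, so the render is 789.00 × 426.49.
The 1:1 canvas is height-limited in 4270×2562, giving 2562.00 × 2562.00; scale factor 3.2471.
The render scales with it: height 426.49 × 3.2471 ≈ 1384.86.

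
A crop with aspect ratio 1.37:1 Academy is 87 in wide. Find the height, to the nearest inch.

87 / 1.370 = 63.50.

64 in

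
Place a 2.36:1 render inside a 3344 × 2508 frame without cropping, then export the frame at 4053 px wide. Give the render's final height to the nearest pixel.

At 3344×2508 the render is width-limited, so height = 3344 / 2.360 ≈ 1416.95 px.
The frame scales by 4053/3344 = 1.2120; 1416.95 × 1.2120 ≈ 1717.37 px.

1717 px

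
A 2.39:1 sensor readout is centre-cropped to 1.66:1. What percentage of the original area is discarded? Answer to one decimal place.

30.5%

The height stays; only width is cut (since 1.66:1 is narrower than 2.39:1).
Area ratio = (1.660)/(2.390) = 69.46%; the remaining 30.54% is cropped out.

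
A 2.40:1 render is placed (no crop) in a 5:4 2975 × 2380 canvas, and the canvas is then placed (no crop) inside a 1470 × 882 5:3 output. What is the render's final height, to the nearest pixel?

Inside the 2975×2380 canvas the render is width-limited at 2975.00 × 1239.58.
Second fit — the 5:4 canvas into 1470×882 spans the height: 1102.50 × 882.00 (×0.3706 from 2975×2380).
So the render's height is 1239.58 × 0.3706 ≈ 459.38.

459 px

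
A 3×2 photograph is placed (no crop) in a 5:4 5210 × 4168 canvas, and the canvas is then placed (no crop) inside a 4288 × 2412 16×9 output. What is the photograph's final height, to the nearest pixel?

3×2 in 5210×4168: fills the width, so the photograph is 5210.00 × 3473.33.
The 5:4 canvas is height-limited in 4288×2412, giving 3015.00 × 2412.00; scale factor 0.5787.
Applying the same ×0.5787: 3473.33 → 2010.00.

2010 px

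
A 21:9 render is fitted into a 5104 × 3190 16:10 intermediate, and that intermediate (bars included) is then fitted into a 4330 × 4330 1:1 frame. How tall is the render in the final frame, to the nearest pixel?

1856 px

21:9 in 5104×3190: fills the width, so the render is 5104.00 × 2187.43.
Second fit — the 16:10 canvas into 4330×4330 spans the width: 4330.00 × 2706.25 (×0.8484 from 5104×3190).
Applying the same ×0.8484: 2187.43 → 1855.71.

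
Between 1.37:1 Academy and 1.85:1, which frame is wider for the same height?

1.85:1

1.37 and 1.85; 1.85 > 1.37.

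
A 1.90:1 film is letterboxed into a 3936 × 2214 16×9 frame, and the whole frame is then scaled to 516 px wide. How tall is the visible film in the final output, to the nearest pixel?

272 px

Fitted into 3936×2214, the film spans the width; its height is 3936 / 1.900 ≈ 2071.58 px.
The frame scales by 516/3936 = 0.1311; 2071.58 × 0.1311 ≈ 271.58 px.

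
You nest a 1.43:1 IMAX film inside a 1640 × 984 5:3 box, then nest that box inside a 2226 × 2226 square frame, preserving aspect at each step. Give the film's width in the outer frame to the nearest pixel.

First fit — 1.43:1 IMAX into 1640×984 spans the height: 1407.12 × 984.00.
The 5:3 canvas is width-limited in 2226×2226, giving 2226.00 × 1335.60; scale factor 1.3573.
Applying the same ×1.3573: 1407.12 → 1909.91.

1910 px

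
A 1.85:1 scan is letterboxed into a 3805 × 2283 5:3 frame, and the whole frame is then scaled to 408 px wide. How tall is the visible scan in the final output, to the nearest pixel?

221 px

In the 3805×2283 frame the scan fills the width: height = 3805 / 1.850 ≈ 2056.76 px.
Scaling 3805 → 408 is ×0.1072, so the height becomes 2056.76 × 0.1072 ≈ 220.54 px.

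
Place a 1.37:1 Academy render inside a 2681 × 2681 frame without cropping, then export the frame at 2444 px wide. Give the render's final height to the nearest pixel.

1784 px

Fitted into 2681×2681, the render spans the width; its height is 2681 / 1.370 ≈ 1956.93 px.
Scaling 2681 → 2444 is ×0.9116, so the height becomes 1956.93 × 0.9116 ≈ 1783.94 px.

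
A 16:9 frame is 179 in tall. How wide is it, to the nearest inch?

179·16/9 = 318.22.

318 in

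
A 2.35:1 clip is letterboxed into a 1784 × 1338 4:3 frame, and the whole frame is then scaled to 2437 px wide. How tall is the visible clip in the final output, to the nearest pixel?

At 1784×1338 the clip is width-limited, so height = 1784 / 2.350 ≈ 759.15 px.
Resizing to 2437 px wide multiplies everything by 1.3660: 759.15 → 1037.02 px.

1037 px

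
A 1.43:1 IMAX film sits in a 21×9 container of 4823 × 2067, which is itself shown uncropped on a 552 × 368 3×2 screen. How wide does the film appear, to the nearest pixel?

338 px

Inside the 4823×2067 canvas the film is height-limited at 2955.81 × 2067.00.
21×9 in 552×368: fills the width, so the intermediate becomes 552.00 × 236.57 — a scale of ×0.1145.
Applying the same ×0.1145: 2955.81 → 338.30.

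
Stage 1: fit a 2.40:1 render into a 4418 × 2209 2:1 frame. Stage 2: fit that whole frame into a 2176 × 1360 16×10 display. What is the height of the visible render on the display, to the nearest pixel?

2.40:1 in 4418×2209: fills the width, so the render is 4418.00 × 1840.83.
The 2:1 canvas is width-limited in 2176×1360, giving 2176.00 × 1088.00; scale factor 0.4925.
So the render's height is 1840.83 × 0.4925 ≈ 906.67.

907 px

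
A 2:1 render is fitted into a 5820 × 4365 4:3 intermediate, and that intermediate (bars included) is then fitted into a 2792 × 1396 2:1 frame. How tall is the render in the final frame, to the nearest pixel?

931 px

Inside the 5820×4365 canvas the render is width-limited at 5820.00 × 2910.00.
Second fit — the 4:3 canvas into 2792×1396 spans the height: 1861.33 × 1396.00 (×0.3198 from 5820×4365).
Applying the same ×0.3198: 2910.00 → 930.67.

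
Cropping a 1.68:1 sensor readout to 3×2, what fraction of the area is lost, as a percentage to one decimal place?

10.7%

3×2 is narrower than 1.68:1, so the crop keeps the full height and trims the width.
Area ratio = (1.500)/(1.680) = 89.29%; the remaining 10.71% is cropped out.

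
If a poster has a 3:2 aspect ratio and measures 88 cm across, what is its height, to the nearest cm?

59 cm

88·2/3 = 58.67.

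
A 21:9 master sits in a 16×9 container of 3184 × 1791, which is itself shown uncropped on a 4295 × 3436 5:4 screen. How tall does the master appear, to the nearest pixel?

21:9 in 3184×1791: fills the width, so the master is 3184.00 × 1364.57.
Second fit — the 16×9 canvas into 4295×3436 spans the width: 4295.00 × 2415.94 (×1.3489 from 3184×1791).
Applying the same ×1.3489: 1364.57 → 1840.71.

1841 px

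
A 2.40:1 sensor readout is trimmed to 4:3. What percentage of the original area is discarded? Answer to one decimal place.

44.4%

Going from 2.40:1 to 4:3 means cutting width while keeping height.
Fraction kept = (1.333)/(2.400) ≈ 55.56%, so 44.44% is lost.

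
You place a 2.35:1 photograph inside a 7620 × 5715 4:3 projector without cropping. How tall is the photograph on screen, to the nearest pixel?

2.35:1 is wider than 4:3, so it spans the full width.
The photograph is 7620 / 2.350 ≈ 3242.55 px tall.

3243 px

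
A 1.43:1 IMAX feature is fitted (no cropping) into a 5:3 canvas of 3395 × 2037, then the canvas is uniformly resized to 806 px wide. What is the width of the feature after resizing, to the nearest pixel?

692 px

Fitted into 3395×2037, the feature spans the height; its width is 2037 × 1.430 ≈ 2912.91 px.
Scaling 3395 → 806 is ×0.2374, so the width becomes 2912.91 × 0.2374 ≈ 691.55 px.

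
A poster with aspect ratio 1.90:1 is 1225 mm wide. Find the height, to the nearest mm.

At 1.90:1, 1225 / 1.900 ≈ 644.74.

645 mm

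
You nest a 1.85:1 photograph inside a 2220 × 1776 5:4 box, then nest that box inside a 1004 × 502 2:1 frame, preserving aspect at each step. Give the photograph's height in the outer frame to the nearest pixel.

Inside the 2220×1776 canvas the photograph is width-limited at 2220.00 × 1200.00.
The 5:4 canvas is height-limited in 1004×502, giving 627.50 × 502.00; scale factor 0.2827.
Applying the same ×0.2827: 1200.00 → 339.19.

339 px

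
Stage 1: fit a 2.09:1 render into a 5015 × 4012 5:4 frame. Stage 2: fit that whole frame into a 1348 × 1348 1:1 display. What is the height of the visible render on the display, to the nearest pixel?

645 px

2.09:1 in 5015×4012: fills the width, so the render is 5015.00 × 2399.52.
Second fit — the 5:4 canvas into 1348×1348 spans the width: 1348.00 × 1078.40 (×0.2688 from 5015×4012).
The render scales with it: height 2399.52 × 0.2688 ≈ 644.98.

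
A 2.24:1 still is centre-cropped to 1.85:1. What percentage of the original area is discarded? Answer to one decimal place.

1.85:1 is narrower than 2.24:1, so the crop keeps the full height and trims the width.
Fraction kept = (1.850)/(2.240) ≈ 82.59%, so 17.41% is lost.

17.4%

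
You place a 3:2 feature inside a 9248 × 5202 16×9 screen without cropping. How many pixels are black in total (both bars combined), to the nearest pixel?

7516890 pixels

3:2 (1.500) < 16×9 (1.778), so the feature fills the height.
The feature is 5202 × 3/2 ≈ 7803.0000 px wide.
9248 − 7803.0000 = 1445.0000 px of bars.
Bar area = 1445.0000 × 5202 ≈ 7516890 px.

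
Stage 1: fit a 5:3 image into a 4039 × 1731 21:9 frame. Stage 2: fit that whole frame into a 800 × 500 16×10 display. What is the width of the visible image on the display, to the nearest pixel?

571 px

First fit — 5:3 into 4039×1731 spans the height: 2885.00 × 1731.00.
Second fit — the 21:9 canvas into 800×500 spans the width: 800.00 × 342.86 (×0.1981 from 4039×1731).
So the image's width is 2885.00 × 0.1981 ≈ 571.43.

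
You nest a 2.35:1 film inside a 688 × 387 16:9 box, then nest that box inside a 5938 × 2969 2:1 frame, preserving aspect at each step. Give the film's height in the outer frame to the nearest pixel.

First fit — 2.35:1 into 688×387 spans the width: 688.00 × 292.77.
Second fit — the 16:9 canvas into 5938×2969 spans the height: 5278.22 × 2969.00 (×7.6718 from 688×387).
The film scales with it: height 292.77 × 7.6718 ≈ 2246.05.

2246 px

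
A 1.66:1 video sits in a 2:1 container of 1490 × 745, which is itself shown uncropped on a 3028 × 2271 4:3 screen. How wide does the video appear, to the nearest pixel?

1.66:1 in 1490×745: fills the height, so the video is 1236.70 × 745.00.
Second fit — the 2:1 canvas into 3028×2271 spans the width: 3028.00 × 1514.00 (×2.0322 from 1490×745).
So the video's width is 1236.70 × 2.0322 ≈ 2513.24.

2513 px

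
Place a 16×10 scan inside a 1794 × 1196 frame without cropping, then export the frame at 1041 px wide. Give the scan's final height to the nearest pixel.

At 1794×1196 the scan is width-limited, so height = 1794 × 10/16 ≈ 1121.25 px.
Scaling 1794 → 1041 is ×0.5803, so the height becomes 1121.25 × 0.5803 ≈ 650.62 px.

651 px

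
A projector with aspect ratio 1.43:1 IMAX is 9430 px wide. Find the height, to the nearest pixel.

Height = 9430 / 1.430 = 6594.41.

6594 px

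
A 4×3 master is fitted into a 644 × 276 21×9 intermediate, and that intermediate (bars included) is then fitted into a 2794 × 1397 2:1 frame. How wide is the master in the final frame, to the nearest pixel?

1597 px

Inside the 644×276 canvas the master is height-limited at 368.00 × 276.00.
21×9 in 2794×1397: fills the width, so the intermediate becomes 2794.00 × 1197.43 — a scale of ×4.3385.
The master scales with it: width 368.00 × 4.3385 ≈ 1596.57.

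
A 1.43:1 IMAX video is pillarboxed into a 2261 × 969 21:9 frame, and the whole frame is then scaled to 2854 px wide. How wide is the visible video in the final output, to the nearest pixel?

Fitted into 2261×969, the video spans the height; its width is 969 × 1.430 ≈ 1385.67 px.
Scaling 2261 → 2854 is ×1.2623, so the width becomes 1385.67 × 1.2623 ≈ 1749.09 px.

1749 px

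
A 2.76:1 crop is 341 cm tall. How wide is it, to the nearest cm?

941 cm

Width = 341 × 2.760 = 941.16.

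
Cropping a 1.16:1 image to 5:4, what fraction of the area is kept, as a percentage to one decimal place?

5:4 is wider than 1.16:1, so the crop keeps the full width and trims the height.
(1.160)/(1.250) ≈ 0.928 of the area survives.

92.8%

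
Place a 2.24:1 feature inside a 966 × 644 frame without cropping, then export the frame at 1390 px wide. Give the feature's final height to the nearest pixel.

In the 966×644 frame the feature fills the width: height = 966 / 2.240 ≈ 431.25 px.
The frame scales by 1390/966 = 1.4389; 431.25 × 1.4389 ≈ 620.54 px.

621 px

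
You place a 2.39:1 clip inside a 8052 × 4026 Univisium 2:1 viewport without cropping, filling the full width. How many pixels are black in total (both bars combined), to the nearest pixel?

That makes the image 3369.0377 px tall (8052 / 2.390).
Leftover height: 4026 − 3369.0377 = 656.9623 px.
That's 656.9623 × 8052 ≈ 5289861 black pixels.

5289861 pixels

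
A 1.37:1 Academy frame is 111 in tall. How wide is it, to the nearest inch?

At 1.37:1 Academy, 111 × 1.370 ≈ 152.07.

152 in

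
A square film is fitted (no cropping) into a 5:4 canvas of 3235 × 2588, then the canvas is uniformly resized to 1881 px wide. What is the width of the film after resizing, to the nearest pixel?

In the 3235×2588 frame the film fills the height: width = 2588 × 1/1 ≈ 2588.00 px.
Resizing to 1881 px wide multiplies everything by 0.5815: 2588.00 → 1504.80 px.

1505 px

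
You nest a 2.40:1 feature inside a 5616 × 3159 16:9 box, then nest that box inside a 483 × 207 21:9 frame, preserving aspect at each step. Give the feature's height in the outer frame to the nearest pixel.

153 px

2.40:1 in 5616×3159: fills the width, so the feature is 5616.00 × 2340.00.
16:9 in 483×207: fills the height, so the intermediate becomes 368.00 × 207.00 — a scale of ×0.0655.
So the feature's height is 2340.00 × 0.0655 ≈ 153.33.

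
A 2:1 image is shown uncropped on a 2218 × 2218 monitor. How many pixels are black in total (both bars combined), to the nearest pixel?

2:1 (2.000) > square (1.000), so the image fills the width.
That makes the image 1109.0000 px tall (2218 × 1/2).
Leftover height: 2218 − 1109.0000 = 1109.0000 px.
That's 1109.0000 × 2218 ≈ 2459762 black pixels.

2459762 pixels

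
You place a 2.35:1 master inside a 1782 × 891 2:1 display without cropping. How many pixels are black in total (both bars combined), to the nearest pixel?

2.35:1 (2.350) > 2:1 (2.000), so the master fills the width.
The master is 1782 / 2.350 ≈ 758.2979 px tall.
891 − 758.2979 = 132.7021 px of bars.
That's 132.7021 × 1782 ≈ 236475 black pixels.

236475 pixels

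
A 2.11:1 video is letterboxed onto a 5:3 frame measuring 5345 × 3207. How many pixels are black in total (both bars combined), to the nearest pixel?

Since 2.110 > 1.667, the video is width-limited.
The video is 5345 / 2.110 ≈ 2533.1754 px tall.
Black = 3207 − 2533.1754 = 673.8246 px.
That's 673.8246 × 5345 ≈ 3601593 black pixels.

3601593 pixels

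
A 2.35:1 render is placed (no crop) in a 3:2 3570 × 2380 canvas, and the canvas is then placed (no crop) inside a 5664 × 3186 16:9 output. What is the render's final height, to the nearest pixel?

Inside the 3570×2380 canvas the render is width-limited at 3570.00 × 1519.15.
Second fit — the 3:2 canvas into 5664×3186 spans the height: 4779.00 × 3186.00 (×1.3387 from 3570×2380).
Applying the same ×1.3387: 1519.15 → 2033.62.

2034 px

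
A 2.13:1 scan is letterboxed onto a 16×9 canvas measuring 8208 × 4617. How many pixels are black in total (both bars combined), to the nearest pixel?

Since 2.130 > 1.778, the scan is width-limited.
The scan is 8208 / 2.130 ≈ 3853.5211 px tall.
4617 − 3853.5211 = 763.4789 px of bars.
That's 763.4789 × 8208 ≈ 6266635 black pixels.

6266635 pixels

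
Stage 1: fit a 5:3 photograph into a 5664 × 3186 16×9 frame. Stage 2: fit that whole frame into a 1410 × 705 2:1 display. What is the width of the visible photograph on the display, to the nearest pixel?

1175 px

Inside the 5664×3186 canvas the photograph is height-limited at 5310.00 × 3186.00.
16×9 in 1410×705: fills the height, so the intermediate becomes 1253.33 × 705.00 — a scale of ×0.2213.
The photograph scales with it: width 5310.00 × 0.2213 ≈ 1175.00.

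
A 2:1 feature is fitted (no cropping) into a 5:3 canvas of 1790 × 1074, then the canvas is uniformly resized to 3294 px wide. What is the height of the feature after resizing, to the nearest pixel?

1647 px

Fitted into 1790×1074, the feature spans the width; its height is 1790 × 1/2 ≈ 895.00 px.
Resizing to 3294 px wide multiplies everything by 1.8402: 895.00 → 1647.00 px.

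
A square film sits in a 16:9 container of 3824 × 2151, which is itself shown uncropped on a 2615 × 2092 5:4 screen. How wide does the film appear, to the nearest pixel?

1471 px

Inside the 3824×2151 canvas the film is height-limited at 2151.00 × 2151.00.
16:9 in 2615×2092: fills the width, so the intermediate becomes 2615.00 × 1470.94 — a scale of ×0.6838.
The film scales with it: width 2151.00 × 0.6838 ≈ 1470.94.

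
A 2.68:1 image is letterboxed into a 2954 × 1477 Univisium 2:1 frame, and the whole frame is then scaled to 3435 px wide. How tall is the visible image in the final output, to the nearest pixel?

1282 px

Fitted into 2954×1477, the image spans the width; its height is 2954 / 2.680 ≈ 1102.24 px.
Scaling 2954 → 3435 is ×1.1628, so the height becomes 1102.24 × 1.1628 ≈ 1281.72 px.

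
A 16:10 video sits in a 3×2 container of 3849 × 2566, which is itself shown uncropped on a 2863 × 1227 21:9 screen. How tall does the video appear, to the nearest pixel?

1150 px

Inside the 3849×2566 canvas the video is width-limited at 3849.00 × 2405.62.
3×2 in 2863×1227: fills the height, so the intermediate becomes 1840.50 × 1227.00 — a scale of ×0.4782.
The video scales with it: height 2405.62 × 0.4782 ≈ 1150.31.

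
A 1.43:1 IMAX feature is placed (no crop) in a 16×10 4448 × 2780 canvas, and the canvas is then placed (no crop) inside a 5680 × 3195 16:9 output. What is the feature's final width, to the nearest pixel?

1.43:1 IMAX in 4448×2780: fills the height, so the feature is 3975.40 × 2780.00.
16×10 in 5680×3195: fills the height, so the intermediate becomes 5112.00 × 3195.00 — a scale of ×1.1493.
So the feature's width is 3975.40 × 1.1493 ≈ 4568.85.

4569 px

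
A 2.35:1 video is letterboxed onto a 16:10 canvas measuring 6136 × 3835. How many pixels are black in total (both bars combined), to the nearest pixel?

2.35:1 is wider than 16:10, so it spans the full width.
That makes the image 2611.0638 px tall (6136 / 2.350).
Leftover height: 3835 − 2611.0638 = 1223.9362 px.
Bar area = 1223.9362 × 6136 ≈ 7510072 px.

7510072 pixels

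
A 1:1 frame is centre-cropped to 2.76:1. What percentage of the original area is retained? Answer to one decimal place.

36.2%

The width stays; only height is cut (since 2.76:1 is wider than 1:1).
Area ratio = (1.000)/(2.760) = 36.23% retained.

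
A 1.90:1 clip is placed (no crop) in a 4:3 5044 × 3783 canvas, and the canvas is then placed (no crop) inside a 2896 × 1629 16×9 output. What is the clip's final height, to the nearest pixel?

First fit — 1.90:1 into 5044×3783 spans the width: 5044.00 × 2654.74.
Second fit — the 4:3 canvas into 2896×1629 spans the height: 2172.00 × 1629.00 (×0.4306 from 5044×3783).
So the clip's height is 2654.74 × 0.4306 ≈ 1143.16.

1143 px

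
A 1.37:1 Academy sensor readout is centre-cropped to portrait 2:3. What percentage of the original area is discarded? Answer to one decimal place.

51.3%

Going from 1.37:1 Academy to portrait 2:3 means cutting width while keeping height.
(0.667)/(1.370) ≈ 0.487 of the area survives, leaving 51.34% discarded.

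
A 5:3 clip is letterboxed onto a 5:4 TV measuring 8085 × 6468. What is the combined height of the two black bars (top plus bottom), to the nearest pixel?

5:3 is wider than 5:4, so it spans the full width.
The clip is 8085 × 3/5 ≈ 4851.00 px tall.
Black = 6468 − 4851.00 = 1617.00 px.

1617 px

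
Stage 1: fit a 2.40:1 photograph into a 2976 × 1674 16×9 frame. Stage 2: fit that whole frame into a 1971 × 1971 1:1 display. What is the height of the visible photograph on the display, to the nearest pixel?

First fit — 2.40:1 into 2976×1674 spans the width: 2976.00 × 1240.00.
The 16×9 canvas is width-limited in 1971×1971, giving 1971.00 × 1108.69; scale factor 0.6623.
Applying the same ×0.6623: 1240.00 → 821.25.

821 px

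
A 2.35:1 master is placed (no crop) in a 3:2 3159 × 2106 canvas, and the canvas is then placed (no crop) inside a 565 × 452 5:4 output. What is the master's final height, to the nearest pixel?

Inside the 3159×2106 canvas the master is width-limited at 3159.00 × 1344.26.
Second fit — the 3:2 canvas into 565×452 spans the width: 565.00 × 376.67 (×0.1789 from 3159×2106).
So the master's height is 1344.26 × 0.1789 ≈ 240.43.

240 px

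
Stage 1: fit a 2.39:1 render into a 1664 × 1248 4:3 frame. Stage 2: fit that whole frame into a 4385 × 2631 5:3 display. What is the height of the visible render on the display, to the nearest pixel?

1468 px

Inside the 1664×1248 canvas the render is width-limited at 1664.00 × 696.23.
Second fit — the 4:3 canvas into 4385×2631 spans the height: 3508.00 × 2631.00 (×2.1082 from 1664×1248).
The render scales with it: height 696.23 × 2.1082 ≈ 1467.78.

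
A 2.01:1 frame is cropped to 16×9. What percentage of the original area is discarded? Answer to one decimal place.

11.6%

16×9 is narrower than 2.01:1, so the crop keeps the full height and trims the width.
Area ratio = (1.778)/(2.010) = 88.45%; the remaining 11.55% is cropped out.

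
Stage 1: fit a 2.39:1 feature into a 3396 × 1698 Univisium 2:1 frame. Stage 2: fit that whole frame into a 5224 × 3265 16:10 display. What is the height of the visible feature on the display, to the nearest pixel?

2.39:1 in 3396×1698: fills the width, so the feature is 3396.00 × 1420.92.
Univisium 2:1 in 5224×3265: fills the width, so the intermediate becomes 5224.00 × 2612.00 — a scale of ×1.5383.
The feature scales with it: height 1420.92 × 1.5383 ≈ 2185.77.

2186 px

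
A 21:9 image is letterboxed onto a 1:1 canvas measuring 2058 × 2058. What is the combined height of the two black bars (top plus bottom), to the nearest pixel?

1176 px

21:9 is wider than 1:1, so it spans the full width.
Content height = 2058 × 9/21 ≈ 882.00 px.
2058 − 882.00 = 1176.00 px of bars.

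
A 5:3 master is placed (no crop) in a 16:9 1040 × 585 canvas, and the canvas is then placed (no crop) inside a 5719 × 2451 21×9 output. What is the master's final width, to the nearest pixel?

4085 px

5:3 in 1040×585: fills the height, so the master is 975.00 × 585.00.
16:9 in 5719×2451: fills the height, so the intermediate becomes 4357.33 × 2451.00 — a scale of ×4.1897.
The master scales with it: width 975.00 × 4.1897 ≈ 4085.00.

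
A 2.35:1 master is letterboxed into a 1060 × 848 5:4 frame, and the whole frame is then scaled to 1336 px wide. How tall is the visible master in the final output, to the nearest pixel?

At 1060×848 the master is width-limited, so height = 1060 / 2.350 ≈ 451.06 px.
The frame scales by 1336/1060 = 1.2604; 451.06 × 1.2604 ≈ 568.51 px.

569 px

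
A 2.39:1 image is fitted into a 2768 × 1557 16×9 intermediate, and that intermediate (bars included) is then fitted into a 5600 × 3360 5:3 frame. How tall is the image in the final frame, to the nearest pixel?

2.39:1 in 2768×1557: fills the width, so the image is 2768.00 × 1158.16.
The 16×9 canvas is width-limited in 5600×3360, giving 5600.00 × 3150.00; scale factor 2.0231.
The image scales with it: height 1158.16 × 2.0231 ≈ 2343.10.

2343 px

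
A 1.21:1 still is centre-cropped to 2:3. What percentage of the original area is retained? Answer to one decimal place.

Going from 1.21:1 to 2:3 means cutting width while keeping height.
Fraction kept = (0.667)/(1.210) ≈ 55.10%.

55.1%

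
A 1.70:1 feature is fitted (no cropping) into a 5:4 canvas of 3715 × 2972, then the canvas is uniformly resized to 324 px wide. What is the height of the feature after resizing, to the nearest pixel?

191 px

Fitted into 3715×2972, the feature spans the width; its height is 3715 / 1.700 ≈ 2185.29 px.
The frame scales by 324/3715 = 0.0872; 2185.29 × 0.0872 ≈ 190.59 px.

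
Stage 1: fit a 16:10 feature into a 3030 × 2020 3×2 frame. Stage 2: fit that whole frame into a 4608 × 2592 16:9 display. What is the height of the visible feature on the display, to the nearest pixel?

Inside the 3030×2020 canvas the feature is width-limited at 3030.00 × 1893.75.
3×2 in 4608×2592: fills the height, so the intermediate becomes 3888.00 × 2592.00 — a scale of ×1.2832.
The feature scales with it: height 1893.75 × 1.2832 ≈ 2430.00.

2430 px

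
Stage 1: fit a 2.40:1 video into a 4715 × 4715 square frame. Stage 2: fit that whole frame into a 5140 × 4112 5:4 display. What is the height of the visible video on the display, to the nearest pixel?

1713 px

First fit — 2.40:1 into 4715×4715 spans the width: 4715.00 × 1964.58.
square in 5140×4112: fills the height, so the intermediate becomes 4112.00 × 4112.00 — a scale of ×0.8721.
Applying the same ×0.8721: 1964.58 → 1713.33.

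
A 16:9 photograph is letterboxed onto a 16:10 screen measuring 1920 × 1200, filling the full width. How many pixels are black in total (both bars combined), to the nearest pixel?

That makes the image 1080.0000 px tall (1920 × 9/16).
Leftover height: 1200 − 1080.0000 = 120.0000 px.
Bar area = 120.0000 × 1920 ≈ 230400 px.

230400 pixels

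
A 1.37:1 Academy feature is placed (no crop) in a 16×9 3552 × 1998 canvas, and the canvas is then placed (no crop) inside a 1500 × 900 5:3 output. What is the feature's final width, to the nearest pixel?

First fit — 1.37:1 Academy into 3552×1998 spans the height: 2737.26 × 1998.00.
16×9 in 1500×900: fills the width, so the intermediate becomes 1500.00 × 843.75 — a scale of ×0.4223.
Applying the same ×0.4223: 2737.26 → 1155.94.

1156 px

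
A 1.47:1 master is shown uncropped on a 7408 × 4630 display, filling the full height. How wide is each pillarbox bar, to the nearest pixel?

301 px

Content width = 4630 × 1.470 ≈ 6806.10 px.
Leftover width: 7408 − 6806.10 = 601.90 px → 300.95 each side.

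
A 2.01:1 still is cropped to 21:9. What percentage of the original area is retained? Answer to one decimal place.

86.1%

The width stays; only height is cut (since 21:9 is wider than 2.01:1).
Fraction kept = (2.010)/(2.333) ≈ 86.14%.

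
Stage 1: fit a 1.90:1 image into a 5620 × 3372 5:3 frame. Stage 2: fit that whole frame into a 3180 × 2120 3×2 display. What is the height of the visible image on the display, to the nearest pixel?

1674 px

1.90:1 in 5620×3372: fills the width, so the image is 5620.00 × 2957.89.
Second fit — the 5:3 canvas into 3180×2120 spans the width: 3180.00 × 1908.00 (×0.5658 from 5620×3372).
The image scales with it: height 2957.89 × 0.5658 ≈ 1673.68.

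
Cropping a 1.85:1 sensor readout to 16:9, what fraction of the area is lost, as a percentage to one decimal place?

The height stays; only width is cut (since 16:9 is narrower than 1.85:1).
Area ratio = (1.778)/(1.850) = 96.10%; the remaining 3.90% is cropped out.

3.9%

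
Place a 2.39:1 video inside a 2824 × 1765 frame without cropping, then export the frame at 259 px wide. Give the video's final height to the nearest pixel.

108 px

At 2824×1765 the video is width-limited, so height = 2824 / 2.390 ≈ 1181.59 px.
Scaling 2824 → 259 is ×0.0917, so the height becomes 1181.59 × 0.0917 ≈ 108.37 px.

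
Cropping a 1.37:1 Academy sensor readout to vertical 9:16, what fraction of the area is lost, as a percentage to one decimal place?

vertical 9:16 is narrower than 1.37:1 Academy, so the crop keeps the full height and trims the width.
Fraction kept = (0.562)/(1.370) ≈ 41.06%, so 58.94% is lost.

58.9%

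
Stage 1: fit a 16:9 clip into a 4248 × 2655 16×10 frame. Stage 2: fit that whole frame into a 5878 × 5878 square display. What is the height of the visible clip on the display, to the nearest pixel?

3306 px

Inside the 4248×2655 canvas the clip is width-limited at 4248.00 × 2389.50.
16×10 in 5878×5878: fills the width, so the intermediate becomes 5878.00 × 3673.75 — a scale of ×1.3837.
The clip scales with it: height 2389.50 × 1.3837 ≈ 3306.38.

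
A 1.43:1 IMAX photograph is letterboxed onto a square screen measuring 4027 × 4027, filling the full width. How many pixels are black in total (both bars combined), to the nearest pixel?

That makes the image 2816.0839 px tall (4027 / 1.430).
Leftover height: 4027 − 2816.0839 = 1210.9161 px.
That's 1210.9161 × 4027 ≈ 4876359 black pixels.

4876359 pixels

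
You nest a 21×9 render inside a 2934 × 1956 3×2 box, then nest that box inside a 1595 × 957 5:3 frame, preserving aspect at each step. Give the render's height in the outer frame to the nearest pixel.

615 px

21×9 in 2934×1956: fills the width, so the render is 2934.00 × 1257.43.
3×2 in 1595×957: fills the height, so the intermediate becomes 1435.50 × 957.00 — a scale of ×0.4893.
So the render's height is 1257.43 × 0.4893 ≈ 615.21.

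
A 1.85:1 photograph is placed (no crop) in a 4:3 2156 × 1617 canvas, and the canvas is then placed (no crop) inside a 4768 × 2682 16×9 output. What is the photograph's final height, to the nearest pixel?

Inside the 2156×1617 canvas the photograph is width-limited at 2156.00 × 1165.41.
The 4:3 canvas is height-limited in 4768×2682, giving 3576.00 × 2682.00; scale factor 1.6586.
So the photograph's height is 1165.41 × 1.6586 ≈ 1932.97.

1933 px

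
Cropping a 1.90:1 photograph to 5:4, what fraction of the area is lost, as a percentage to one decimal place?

34.2%

5:4 is narrower than 1.90:1, so the crop keeps the full height and trims the width.
Area ratio = (1.250)/(1.900) = 65.79%; the remaining 34.21% is cropped out.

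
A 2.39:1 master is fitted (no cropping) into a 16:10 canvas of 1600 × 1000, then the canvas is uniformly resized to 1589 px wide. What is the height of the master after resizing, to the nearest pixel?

665 px

In the 1600×1000 frame the master fills the width: height = 1600 / 2.390 ≈ 669.46 px.
Resizing to 1589 px wide multiplies everything by 0.9931: 669.46 → 664.85 px.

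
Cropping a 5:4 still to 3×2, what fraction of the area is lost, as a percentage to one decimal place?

3×2 is wider than 5:4, so the crop keeps the full width and trims the height.
(1.250)/(1.500) ≈ 0.833 of the area survives, leaving 16.67% discarded.

16.7%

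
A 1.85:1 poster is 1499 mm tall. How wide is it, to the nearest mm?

2773 mm

1499 × 1.850 = 2773.15.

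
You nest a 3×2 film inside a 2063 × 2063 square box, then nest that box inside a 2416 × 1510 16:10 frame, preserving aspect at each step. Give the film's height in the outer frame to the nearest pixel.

First fit — 3×2 into 2063×2063 spans the width: 2063.00 × 1375.33.
square in 2416×1510: fills the height, so the intermediate becomes 1510.00 × 1510.00 — a scale of ×0.7319.
Applying the same ×0.7319: 1375.33 → 1006.67.

1007 px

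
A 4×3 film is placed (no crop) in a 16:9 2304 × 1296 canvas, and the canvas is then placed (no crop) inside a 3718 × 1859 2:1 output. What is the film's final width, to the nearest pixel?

Inside the 2304×1296 canvas the film is height-limited at 1728.00 × 1296.00.
The 16:9 canvas is height-limited in 3718×1859, giving 3304.89 × 1859.00; scale factor 1.4344.
Applying the same ×1.4344: 1728.00 → 2478.67.

2479 px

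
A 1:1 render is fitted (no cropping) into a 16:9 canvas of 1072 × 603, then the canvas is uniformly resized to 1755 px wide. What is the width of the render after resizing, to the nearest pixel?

At 1072×603 the render is height-limited, so width = 603 × 1/1 ≈ 603.00 px.
Resizing to 1755 px wide multiplies everything by 1.6371: 603.00 → 987.19 px.

987 px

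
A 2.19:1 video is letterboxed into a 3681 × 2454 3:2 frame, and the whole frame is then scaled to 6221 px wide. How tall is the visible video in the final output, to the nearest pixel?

At 3681×2454 the video is width-limited, so height = 3681 / 2.190 ≈ 1680.82 px.
Scaling 3681 → 6221 is ×1.6900, so the height becomes 1680.82 × 1.6900 ≈ 2840.64 px.

2841 px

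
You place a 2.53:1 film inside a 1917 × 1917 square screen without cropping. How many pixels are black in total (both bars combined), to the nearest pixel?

2222364 pixels

2.53:1 is wider than square, so it spans the full width.
The film is 1917 / 2.530 ≈ 757.7075 px tall.
Black = 1917 − 757.7075 = 1159.2925 px.
That's 1159.2925 × 1917 ≈ 2222364 black pixels.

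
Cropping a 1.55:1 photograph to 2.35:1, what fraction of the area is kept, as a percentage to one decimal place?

66.0%

2.35:1 is wider than 1.55:1, so the crop keeps the full width and trims the height.
(1.550)/(2.350) ≈ 0.660 of the area survives.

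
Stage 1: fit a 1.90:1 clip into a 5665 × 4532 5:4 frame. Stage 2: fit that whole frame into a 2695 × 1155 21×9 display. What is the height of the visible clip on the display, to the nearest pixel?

760 px

1.90:1 in 5665×4532: fills the width, so the clip is 5665.00 × 2981.58.
Second fit — the 5:4 canvas into 2695×1155 spans the height: 1443.75 × 1155.00 (×0.2549 from 5665×4532).
Applying the same ×0.2549: 2981.58 → 759.87.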